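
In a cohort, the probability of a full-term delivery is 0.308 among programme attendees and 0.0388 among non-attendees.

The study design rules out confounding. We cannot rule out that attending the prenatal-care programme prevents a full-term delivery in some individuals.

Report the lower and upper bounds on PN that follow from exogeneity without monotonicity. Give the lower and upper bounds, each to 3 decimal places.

0.874 ≤ PN ≤ 1.000

Let p₁ = 0.308, p₀ = 0.0388.
Under exogeneity alone the bounds on PN are max{0,(p₁−p₀)/p₁} ≤ PN ≤ min{1,(1−p₀)/p₁}.
  lower = (p₁ − p₀)/p₁ = 0.2692 / 0.308 ≈ 0.8740
  upper = min{1, (1 − p₀)/p₁} = 0.9612 / 0.308 ≈ 3.1208 → capped at 1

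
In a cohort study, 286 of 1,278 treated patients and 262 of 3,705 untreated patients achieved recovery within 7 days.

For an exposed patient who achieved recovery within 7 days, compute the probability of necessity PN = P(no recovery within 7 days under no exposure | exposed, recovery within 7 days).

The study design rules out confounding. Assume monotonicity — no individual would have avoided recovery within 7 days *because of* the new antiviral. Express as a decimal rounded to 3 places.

p₁ = P(outcome | exposed) = 286/1278 = 0.22379
p₀ = P(outcome | unexposed) = 262/3705 = 0.070715
Under exogeneity and monotonicity, PN = (p₁ − p₀) / p₁.
PN = (0.22379 − 0.070715) / 0.22379 = 0.15307 / 0.22379 ≈ 0.6840

PN ≈ 0.684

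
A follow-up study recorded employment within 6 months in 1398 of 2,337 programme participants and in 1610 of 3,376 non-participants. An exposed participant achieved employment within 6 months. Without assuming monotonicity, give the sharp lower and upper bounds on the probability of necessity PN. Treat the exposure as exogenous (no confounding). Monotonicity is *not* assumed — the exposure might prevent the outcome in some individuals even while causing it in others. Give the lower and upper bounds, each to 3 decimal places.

p₁ = P(outcome | exposed) = 1398/2337 = 0.5982
p₀ = P(outcome | unexposed) = 1610/3376 = 0.4769
Under exogeneity alone the bounds on PN are max{0,(p₁−p₀)/p₁} ≤ PN ≤ min{1,(1−p₀)/p₁}.
  lower = (p₁ − p₀)/p₁ = 0.12131 / 0.5982 ≈ 0.2028
  upper = min{1, (1 − p₀)/p₁} = 0.5231 / 0.5982 ≈ 0.8745

0.203 ≤ PN ≤ 0.874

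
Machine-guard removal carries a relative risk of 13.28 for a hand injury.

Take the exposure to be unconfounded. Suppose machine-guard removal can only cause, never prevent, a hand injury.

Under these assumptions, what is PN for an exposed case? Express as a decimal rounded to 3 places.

PN ≈ 0.925

Under exogeneity and monotonicity, PN = (RR − 1) / RR = 1 − 1/RR.
PN = (13.28 − 1) / 13.28 = 12.28 / 13.28 ≈ 0.9247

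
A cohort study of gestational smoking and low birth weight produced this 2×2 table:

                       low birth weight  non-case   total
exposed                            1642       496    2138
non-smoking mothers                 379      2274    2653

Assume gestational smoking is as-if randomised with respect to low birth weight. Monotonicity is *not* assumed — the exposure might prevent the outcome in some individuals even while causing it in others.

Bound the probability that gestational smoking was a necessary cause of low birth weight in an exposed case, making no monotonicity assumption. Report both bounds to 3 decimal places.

p₁ = P(outcome | exposed) = 1642/2138 = 0.76801
p₀ = P(outcome | unexposed) = 379/2653 = 0.14286
Under exogeneity alone the bounds on PN are max{0,(p₁−p₀)/p₁} ≤ PN ≤ min{1,(1−p₀)/p₁}.
  lower = (p₁ − p₀)/p₁ = 0.62515 / 0.76801 ≈ 0.8140
  upper = min{1, (1 − p₀)/p₁} = 0.85714 / 0.76801 ≈ 1.1161 → capped at 1

0.814 ≤ PN ≤ 1.000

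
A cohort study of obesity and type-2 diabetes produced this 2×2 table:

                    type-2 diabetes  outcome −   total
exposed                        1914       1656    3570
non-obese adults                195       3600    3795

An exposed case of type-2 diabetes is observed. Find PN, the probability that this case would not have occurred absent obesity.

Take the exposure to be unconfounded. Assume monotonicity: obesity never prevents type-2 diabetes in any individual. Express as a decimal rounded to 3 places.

PN ≈ 0.904

p₁ = P(outcome | exposed) = 1914/3570 = 0.53613
p₀ = P(outcome | unexposed) = 195/3795 = 0.051383
Under exogeneity and monotonicity, PN = (p₁ − p₀)/p₁.
PN = (0.53613 − 0.051383) / 0.53613 ≈ 0.9042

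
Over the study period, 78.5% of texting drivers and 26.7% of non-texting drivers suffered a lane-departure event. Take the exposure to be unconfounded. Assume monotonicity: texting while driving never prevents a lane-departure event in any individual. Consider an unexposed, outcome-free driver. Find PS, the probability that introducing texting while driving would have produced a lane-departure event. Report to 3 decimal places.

p₁ = 0.785, p₀ = 0.267.
Under exogeneity and monotonicity, PS = (p₁ − p₀) / (1 − p₀).
PS = (0.785 − 0.267) / (1 − 0.267) = 0.518 / 0.733 ≈ 0.7067

PS ≈ 0.707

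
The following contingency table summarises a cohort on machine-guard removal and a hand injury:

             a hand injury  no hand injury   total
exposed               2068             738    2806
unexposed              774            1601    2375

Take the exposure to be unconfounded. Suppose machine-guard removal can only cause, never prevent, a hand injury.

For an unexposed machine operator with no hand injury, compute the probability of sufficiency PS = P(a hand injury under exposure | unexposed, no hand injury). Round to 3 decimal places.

p₁ = P(outcome | exposed) = 2068/2806 = 0.73699
p₀ = P(outcome | unexposed) = 774/2375 = 0.32589
Under exogeneity and monotonicity, PS = (p₁ − p₀) / (1 − p₀).
PS = (0.73699 − 0.32589) / (1 − 0.32589) = 0.4111 / 0.67411 ≈ 0.6098

PS ≈ 0.610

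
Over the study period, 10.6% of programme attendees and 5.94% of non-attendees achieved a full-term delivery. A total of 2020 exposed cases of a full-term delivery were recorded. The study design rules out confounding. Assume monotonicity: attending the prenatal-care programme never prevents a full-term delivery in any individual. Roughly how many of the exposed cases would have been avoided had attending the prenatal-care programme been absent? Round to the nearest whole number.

p₁ = 0.106, p₀ = 0.0594.
PN = (p₁ − p₀)/p₁ = (0.106 − 0.0594) / 0.106 ≈ 0.43962.
Attributable cases ≈ PN × (exposed cases) = 0.43962 × 2020 ≈ 888.04.

about 888 cases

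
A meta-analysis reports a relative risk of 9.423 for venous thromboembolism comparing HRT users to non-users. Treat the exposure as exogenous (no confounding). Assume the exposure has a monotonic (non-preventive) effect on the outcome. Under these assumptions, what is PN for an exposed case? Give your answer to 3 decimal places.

PN ≈ 0.894

Under exogeneity and monotonicity, PN = (RR − 1) / RR = 1 − 1/RR.
PN = (9.423 − 1) / 9.423 = 8.423 / 9.423 ≈ 0.8939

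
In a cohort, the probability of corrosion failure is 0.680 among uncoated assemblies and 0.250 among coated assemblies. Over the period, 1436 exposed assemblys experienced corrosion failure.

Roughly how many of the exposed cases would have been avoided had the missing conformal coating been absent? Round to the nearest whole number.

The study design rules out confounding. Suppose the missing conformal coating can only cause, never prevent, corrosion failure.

Let p₁ = 0.68, p₀ = 0.25.
PN = (p₁ − p₀)/p₁ = (0.68 − 0.25) / 0.68 ≈ 0.63235.
Attributable cases ≈ PN × (exposed cases) = 0.63235 × 1436 ≈ 908.06.

about 908 cases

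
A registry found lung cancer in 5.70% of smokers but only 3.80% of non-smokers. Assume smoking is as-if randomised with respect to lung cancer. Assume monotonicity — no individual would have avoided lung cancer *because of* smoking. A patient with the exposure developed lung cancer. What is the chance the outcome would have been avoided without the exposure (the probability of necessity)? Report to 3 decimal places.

p₁ = 0.057, p₀ = 0.038.
Under exogeneity and monotonicity, PN = (p₁ − p₀) / p₁.
PN = (0.057 − 0.038) / 0.057 = 0.019 / 0.057 ≈ 0.3333

PN ≈ 0.333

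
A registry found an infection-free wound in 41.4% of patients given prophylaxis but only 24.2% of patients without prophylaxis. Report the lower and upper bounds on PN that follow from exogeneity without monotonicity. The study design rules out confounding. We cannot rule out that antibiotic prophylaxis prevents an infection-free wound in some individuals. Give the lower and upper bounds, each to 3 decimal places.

p₁ = 0.414, p₀ = 0.242.
Under exogeneity alone the bounds on PN are max{0,(p₁−p₀)/p₁} ≤ PN ≤ min{1,(1−p₀)/p₁}.
  lower = (p₁ − p₀)/p₁ = 0.172 / 0.414 ≈ 0.4155
  upper = min{1, (1 − p₀)/p₁} = 0.758 / 0.414 ≈ 1.8309 → capped at 1

0.415 ≤ PN ≤ 1.000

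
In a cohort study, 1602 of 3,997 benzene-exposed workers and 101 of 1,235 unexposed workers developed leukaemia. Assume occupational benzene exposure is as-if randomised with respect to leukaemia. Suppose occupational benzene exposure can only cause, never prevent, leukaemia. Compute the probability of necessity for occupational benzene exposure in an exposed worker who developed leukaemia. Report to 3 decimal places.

PN ≈ 0.796

p₁ = P(outcome | exposed) = 1602/3997 = 0.4008
p₀ = P(outcome | unexposed) = 101/1235 = 0.081781
Under exogeneity and monotonicity, PN = (p₁ − p₀) / p₁.
PN = (0.4008 − 0.081781) / 0.4008 = 0.31902 / 0.4008 ≈ 0.7960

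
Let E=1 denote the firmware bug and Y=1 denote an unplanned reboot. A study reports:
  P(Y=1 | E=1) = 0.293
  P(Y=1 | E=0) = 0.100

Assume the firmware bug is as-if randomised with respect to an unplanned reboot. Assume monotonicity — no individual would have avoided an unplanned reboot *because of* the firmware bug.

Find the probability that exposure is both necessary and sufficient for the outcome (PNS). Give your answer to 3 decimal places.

Let p₁ = 0.293, p₀ = 0.1.
Under exogeneity and monotonicity, PNS = p₁ − p₀.
PNS = 0.293 − 0.1 = 0.193

PNS ≈ 0.193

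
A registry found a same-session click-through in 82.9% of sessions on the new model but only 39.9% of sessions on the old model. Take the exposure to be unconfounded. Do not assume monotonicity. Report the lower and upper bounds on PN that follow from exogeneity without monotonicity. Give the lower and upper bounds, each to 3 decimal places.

0.519 ≤ PN ≤ 0.725

p₁ = 0.829, p₀ = 0.399.
Under exogeneity alone the bounds on PN are max{0,(p₁−p₀)/p₁} ≤ PN ≤ min{1,(1−p₀)/p₁}.
  lower = (p₁ − p₀)/p₁ = 0.43 / 0.829 ≈ 0.5187
  upper = min{1, (1 − p₀)/p₁} = 0.601 / 0.829 ≈ 0.7250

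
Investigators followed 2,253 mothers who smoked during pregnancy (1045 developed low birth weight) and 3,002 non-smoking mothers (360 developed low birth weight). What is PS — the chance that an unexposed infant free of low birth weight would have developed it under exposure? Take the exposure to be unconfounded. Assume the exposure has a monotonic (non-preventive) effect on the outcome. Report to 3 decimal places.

p₁ = P(outcome | exposed) = 1045/2253 = 0.46383
p₀ = P(outcome | unexposed) = 360/3002 = 0.11992
Under exogeneity and monotonicity, PS = (p₁ − p₀) / (1 − p₀).
PS = (0.46383 − 0.11992) / (1 − 0.11992) = 0.34391 / 0.88008 ≈ 0.3908

PS ≈ 0.391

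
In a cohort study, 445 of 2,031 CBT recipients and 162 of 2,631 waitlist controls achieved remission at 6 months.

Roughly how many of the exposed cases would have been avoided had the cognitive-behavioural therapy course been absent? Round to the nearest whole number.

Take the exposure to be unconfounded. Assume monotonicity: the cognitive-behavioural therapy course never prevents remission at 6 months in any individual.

p₁ = P(outcome | exposed) = 445/2031 = 0.2191
p₀ = P(outcome | unexposed) = 162/2631 = 0.061574
PN = (p₁ − p₀)/p₁ = (0.2191 − 0.061574) / 0.2191 ≈ 0.71898.
Attributable cases ≈ PN × (exposed cases) = 0.71898 × 445 ≈ 319.94.

about 320 cases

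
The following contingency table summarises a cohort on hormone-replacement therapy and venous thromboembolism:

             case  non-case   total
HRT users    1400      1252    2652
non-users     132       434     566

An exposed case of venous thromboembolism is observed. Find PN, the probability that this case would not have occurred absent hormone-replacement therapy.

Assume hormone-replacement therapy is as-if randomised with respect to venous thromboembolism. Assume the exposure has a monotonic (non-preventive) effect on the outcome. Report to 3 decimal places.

p₁ = P(outcome | exposed) = 1400/2652 = 0.5279
p₀ = P(outcome | unexposed) = 132/566 = 0.23322
Under exogeneity and monotonicity, PN = (p₁ − p₀)/p₁.
PN = (0.5279 − 0.23322) / 0.5279 ≈ 0.5582

PN ≈ 0.558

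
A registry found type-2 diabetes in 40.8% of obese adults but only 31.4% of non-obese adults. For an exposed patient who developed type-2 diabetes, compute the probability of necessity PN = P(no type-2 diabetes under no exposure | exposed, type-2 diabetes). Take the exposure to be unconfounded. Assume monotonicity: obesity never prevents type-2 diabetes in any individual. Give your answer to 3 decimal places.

p₁ = 0.408, p₀ = 0.314.
Under exogeneity and monotonicity, PN = (p₁ − p₀) / p₁.
PN = (0.408 − 0.314) / 0.408 = 0.094 / 0.408 ≈ 0.2304

PN ≈ 0.230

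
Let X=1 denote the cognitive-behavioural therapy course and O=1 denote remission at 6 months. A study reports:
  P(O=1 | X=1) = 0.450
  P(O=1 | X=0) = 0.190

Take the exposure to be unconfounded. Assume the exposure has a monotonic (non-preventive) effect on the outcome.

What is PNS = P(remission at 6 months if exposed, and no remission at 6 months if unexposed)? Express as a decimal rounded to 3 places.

PNS ≈ 0.260

Let p₁ = 0.45, p₀ = 0.19.
Under exogeneity and monotonicity, PNS = p₁ − p₀.
PNS = 0.45 − 0.19 = 0.26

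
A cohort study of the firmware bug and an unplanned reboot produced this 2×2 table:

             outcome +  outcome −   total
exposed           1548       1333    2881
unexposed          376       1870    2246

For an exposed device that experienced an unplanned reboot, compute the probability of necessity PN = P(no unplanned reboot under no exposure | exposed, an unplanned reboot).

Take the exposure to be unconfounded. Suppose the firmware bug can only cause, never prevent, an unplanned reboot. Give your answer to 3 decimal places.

PN ≈ 0.688

p₁ = P(outcome | exposed) = 1548/2881 = 0.53731
p₀ = P(outcome | unexposed) = 376/2246 = 0.16741
Under exogeneity and monotonicity, PN = (p₁ − p₀)/p₁.
PN = (0.53731 − 0.16741) / 0.53731 ≈ 0.6884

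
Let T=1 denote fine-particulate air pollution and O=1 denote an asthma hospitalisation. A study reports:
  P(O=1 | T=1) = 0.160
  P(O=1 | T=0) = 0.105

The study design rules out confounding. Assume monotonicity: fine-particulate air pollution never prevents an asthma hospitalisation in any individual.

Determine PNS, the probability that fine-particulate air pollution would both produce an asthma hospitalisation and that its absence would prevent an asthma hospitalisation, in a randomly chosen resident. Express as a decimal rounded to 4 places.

Let p₁ = 0.16, p₀ = 0.105.
Under exogeneity and monotonicity, PNS = p₁ − p₀.
PNS = 0.16 − 0.105 = 0.055

PNS ≈ 0.0550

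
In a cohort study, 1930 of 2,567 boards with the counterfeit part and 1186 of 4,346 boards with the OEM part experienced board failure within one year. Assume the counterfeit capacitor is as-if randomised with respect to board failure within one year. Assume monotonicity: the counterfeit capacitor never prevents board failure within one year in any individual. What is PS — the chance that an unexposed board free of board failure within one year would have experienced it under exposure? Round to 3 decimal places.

p₁ = P(outcome | exposed) = 1930/2567 = 0.75185
p₀ = P(outcome | unexposed) = 1186/4346 = 0.27289
Under exogeneity and monotonicity, PS = (p₁ − p₀) / (1 − p₀).
PS = (0.75185 − 0.27289) / (1 − 0.27289) = 0.47896 / 0.72711 ≈ 0.6587

PS ≈ 0.659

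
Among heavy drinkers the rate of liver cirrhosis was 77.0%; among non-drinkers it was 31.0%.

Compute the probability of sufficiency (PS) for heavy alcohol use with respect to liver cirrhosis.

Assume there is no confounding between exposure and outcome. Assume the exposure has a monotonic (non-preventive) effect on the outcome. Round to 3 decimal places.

p₁ = 0.77, p₀ = 0.31.
Under exogeneity and monotonicity, PS = (p₁ − p₀) / (1 − p₀).
PS = (0.77 − 0.31) / (1 − 0.31) = 0.46 / 0.69 ≈ 0.6667

PS ≈ 0.667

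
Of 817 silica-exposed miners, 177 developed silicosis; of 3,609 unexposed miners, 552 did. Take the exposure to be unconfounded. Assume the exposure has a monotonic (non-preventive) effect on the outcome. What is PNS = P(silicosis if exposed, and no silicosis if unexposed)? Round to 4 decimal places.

p₁ = P(outcome | exposed) = 177/817 = 0.21665
p₀ = P(outcome | unexposed) = 552/3609 = 0.15295
Under exogeneity and monotonicity, PNS = p₁ − p₀.
PNS = 0.21665 − 0.15295 = 0.063695

PNS ≈ 0.0637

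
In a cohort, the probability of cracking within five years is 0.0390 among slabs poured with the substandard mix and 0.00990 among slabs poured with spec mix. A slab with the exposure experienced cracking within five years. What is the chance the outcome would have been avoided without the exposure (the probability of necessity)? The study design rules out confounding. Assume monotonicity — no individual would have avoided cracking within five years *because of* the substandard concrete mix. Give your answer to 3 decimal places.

Let p₁ = 0.039, p₀ = 0.0099.
Under exogeneity and monotonicity, PN = (p₁ − p₀) / p₁.
PN = (0.039 − 0.0099) / 0.039 = 0.0291 / 0.039 ≈ 0.7462

PN ≈ 0.746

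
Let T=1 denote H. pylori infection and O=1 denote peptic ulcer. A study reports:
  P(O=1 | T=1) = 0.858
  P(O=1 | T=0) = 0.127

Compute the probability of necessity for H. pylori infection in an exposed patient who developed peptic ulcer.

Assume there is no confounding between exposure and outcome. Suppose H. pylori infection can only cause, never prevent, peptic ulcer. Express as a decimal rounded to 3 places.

Let p₁ = 0.858, p₀ = 0.127.
Under exogeneity and monotonicity, PN = (p₁ − p₀) / p₁.
PN = (0.858 − 0.127) / 0.858 = 0.731 / 0.858 ≈ 0.8520

PN ≈ 0.852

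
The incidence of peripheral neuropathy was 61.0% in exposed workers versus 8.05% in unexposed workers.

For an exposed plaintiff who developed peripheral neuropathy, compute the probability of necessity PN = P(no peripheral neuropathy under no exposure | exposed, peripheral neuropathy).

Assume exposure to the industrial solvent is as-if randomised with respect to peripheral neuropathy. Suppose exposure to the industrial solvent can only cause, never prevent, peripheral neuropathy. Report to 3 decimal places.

p₁ = 0.61, p₀ = 0.0805.
Under exogeneity and monotonicity, PN = (p₁ − p₀) / p₁.
PN = (0.61 − 0.0805) / 0.61 = 0.5295 / 0.61 ≈ 0.8680

PN ≈ 0.868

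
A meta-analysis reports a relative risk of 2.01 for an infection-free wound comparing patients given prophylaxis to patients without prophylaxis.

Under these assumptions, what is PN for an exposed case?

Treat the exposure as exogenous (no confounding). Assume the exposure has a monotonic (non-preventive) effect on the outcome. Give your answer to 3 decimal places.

PN ≈ 0.502

Under exogeneity and monotonicity, PN = (RR − 1) / RR = 1 − 1/RR.
PN = (2.01 − 1) / 2.01 = 1.01 / 2.01 ≈ 0.5025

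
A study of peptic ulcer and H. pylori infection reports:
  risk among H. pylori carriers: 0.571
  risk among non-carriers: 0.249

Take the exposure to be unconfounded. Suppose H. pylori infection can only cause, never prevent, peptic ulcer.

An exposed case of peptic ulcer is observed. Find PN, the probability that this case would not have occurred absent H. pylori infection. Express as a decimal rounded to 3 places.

Let p₁ = 0.571, p₀ = 0.249.
Under exogeneity and monotonicity, PN = (p₁ − p₀) / p₁.
PN = (0.571 − 0.249) / 0.571 = 0.322 / 0.571 ≈ 0.5639

PN ≈ 0.564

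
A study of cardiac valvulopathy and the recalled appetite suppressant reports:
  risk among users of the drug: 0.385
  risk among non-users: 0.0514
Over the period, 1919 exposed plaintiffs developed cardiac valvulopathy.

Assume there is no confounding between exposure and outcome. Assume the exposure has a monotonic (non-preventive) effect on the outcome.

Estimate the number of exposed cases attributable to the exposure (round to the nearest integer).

Let p₁ = 0.385, p₀ = 0.0514.
PN = (p₁ − p₀)/p₁ = (0.385 − 0.0514) / 0.385 ≈ 0.86649.
Attributable cases ≈ PN × (exposed cases) = 0.86649 × 1919 ≈ 1662.80.

about 1663 cases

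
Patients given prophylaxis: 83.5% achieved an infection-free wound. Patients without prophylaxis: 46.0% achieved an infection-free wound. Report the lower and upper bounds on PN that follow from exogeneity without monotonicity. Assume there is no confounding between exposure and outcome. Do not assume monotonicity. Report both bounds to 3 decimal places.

p₁ = 0.835, p₀ = 0.46.
Under exogeneity alone the bounds on PN are max{0,(p₁−p₀)/p₁} ≤ PN ≤ min{1,(1−p₀)/p₁}.
  lower = (p₁ − p₀)/p₁ = 0.375 / 0.835 ≈ 0.4491
  upper = min{1, (1 − p₀)/p₁} = 0.54 / 0.835 ≈ 0.6467

0.449 ≤ PN ≤ 0.647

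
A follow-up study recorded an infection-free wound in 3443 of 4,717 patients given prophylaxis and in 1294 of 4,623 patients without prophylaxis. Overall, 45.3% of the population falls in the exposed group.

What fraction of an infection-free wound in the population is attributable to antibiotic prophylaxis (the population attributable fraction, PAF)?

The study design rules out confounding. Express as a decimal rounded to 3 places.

PAF ≈ 0.421

p₁ = P(outcome | exposed) = 3443/4717 = 0.72991
p₀ = P(outcome | unexposed) = 1294/4623 = 0.2799
Overall risk P(Y=1) = π·p₁ + (1−π)·p₀ = 0.453×0.72991 + 0.547×0.2799 = 0.48376.
Under exogeneity, PAF = [P(Y=1) − p₀] / P(Y=1).
PAF = (0.48376 − 0.2799) / 0.48376 ≈ 0.4214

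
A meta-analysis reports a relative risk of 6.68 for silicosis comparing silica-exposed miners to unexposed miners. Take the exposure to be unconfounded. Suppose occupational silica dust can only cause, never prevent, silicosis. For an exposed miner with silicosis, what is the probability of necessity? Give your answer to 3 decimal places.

PN ≈ 0.850

Under exogeneity and monotonicity, PN = (RR − 1) / RR = 1 − 1/RR.
PN = (6.68 − 1) / 6.68 = 5.68 / 6.68 ≈ 0.8503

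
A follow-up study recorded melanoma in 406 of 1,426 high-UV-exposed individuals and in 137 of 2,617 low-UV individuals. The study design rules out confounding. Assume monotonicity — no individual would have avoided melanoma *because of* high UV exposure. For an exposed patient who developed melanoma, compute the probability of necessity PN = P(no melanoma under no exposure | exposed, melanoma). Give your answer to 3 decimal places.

PN ≈ 0.816

p₁ = P(outcome | exposed) = 406/1426 = 0.28471
p₀ = P(outcome | unexposed) = 137/2617 = 0.05235
Under exogeneity and monotonicity, PN = (p₁ − p₀) / p₁.
PN = (0.28471 − 0.05235) / 0.28471 = 0.23236 / 0.28471 ≈ 0.8161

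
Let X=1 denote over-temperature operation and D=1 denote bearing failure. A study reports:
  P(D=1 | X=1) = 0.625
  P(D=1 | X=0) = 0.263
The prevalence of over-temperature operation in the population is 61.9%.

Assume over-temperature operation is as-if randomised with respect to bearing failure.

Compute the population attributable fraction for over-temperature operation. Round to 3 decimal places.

PAF ≈ 0.460

Let p₁ = 0.625, p₀ = 0.263.
Overall risk P(Y=1) = π·p₁ + (1−π)·p₀ = 0.619×0.625 + 0.381×0.263 = 0.48708.
Under exogeneity, PAF = [P(Y=1) − p₀] / P(Y=1).
PAF = (0.48708 − 0.263) / 0.48708 ≈ 0.4600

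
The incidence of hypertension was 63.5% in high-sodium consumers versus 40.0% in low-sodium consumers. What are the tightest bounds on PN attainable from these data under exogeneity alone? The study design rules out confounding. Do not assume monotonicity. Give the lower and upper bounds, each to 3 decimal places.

p₁ = 0.635, p₀ = 0.4.
Under exogeneity alone the bounds on PN are max{0,(p₁−p₀)/p₁} ≤ PN ≤ min{1,(1−p₀)/p₁}.
  lower = (p₁ − p₀)/p₁ = 0.235 / 0.635 ≈ 0.3701
  upper = min{1, (1 − p₀)/p₁} = 0.6 / 0.635 ≈ 0.9449

0.370 ≤ PN ≤ 0.945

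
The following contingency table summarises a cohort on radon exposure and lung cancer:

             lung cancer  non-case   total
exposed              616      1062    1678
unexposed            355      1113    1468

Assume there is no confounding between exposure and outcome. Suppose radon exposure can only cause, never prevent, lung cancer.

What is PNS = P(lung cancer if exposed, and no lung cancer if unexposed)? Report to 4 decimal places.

p₁ = P(outcome | exposed) = 616/1678 = 0.3671
p₀ = P(outcome | unexposed) = 355/1468 = 0.24183
Under exogeneity and monotonicity, PNS = p₁ − p₀.
PNS = 0.3671 − 0.24183 = 0.12528

PNS ≈ 0.1253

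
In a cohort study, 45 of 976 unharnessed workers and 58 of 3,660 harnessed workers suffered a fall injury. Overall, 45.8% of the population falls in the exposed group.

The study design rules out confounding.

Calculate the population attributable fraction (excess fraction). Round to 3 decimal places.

p₁ = P(outcome | exposed) = 45/976 = 0.046107
p₀ = P(outcome | unexposed) = 58/3660 = 0.015847
Overall risk P(Y=1) = π·p₁ + (1−π)·p₀ = 0.458×0.046107 + 0.542×0.015847 = 0.029706.
Under exogeneity, PAF = [P(Y=1) − p₀] / P(Y=1).
PAF = (0.029706 − 0.015847) / 0.029706 ≈ 0.4665

PAF ≈ 0.467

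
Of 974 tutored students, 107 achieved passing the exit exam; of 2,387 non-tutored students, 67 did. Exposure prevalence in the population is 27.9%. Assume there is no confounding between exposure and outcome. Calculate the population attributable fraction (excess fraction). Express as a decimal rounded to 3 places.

PAF ≈ 0.448

p₁ = P(outcome | exposed) = 107/974 = 0.10986
p₀ = P(outcome | unexposed) = 67/2387 = 0.028069
Overall risk P(Y=1) = π·p₁ + (1−π)·p₀ = 0.279×0.10986 + 0.721×0.028069 = 0.050887.
Under exogeneity, PAF = [P(Y=1) − p₀] / P(Y=1).
PAF = (0.050887 − 0.028069) / 0.050887 ≈ 0.4484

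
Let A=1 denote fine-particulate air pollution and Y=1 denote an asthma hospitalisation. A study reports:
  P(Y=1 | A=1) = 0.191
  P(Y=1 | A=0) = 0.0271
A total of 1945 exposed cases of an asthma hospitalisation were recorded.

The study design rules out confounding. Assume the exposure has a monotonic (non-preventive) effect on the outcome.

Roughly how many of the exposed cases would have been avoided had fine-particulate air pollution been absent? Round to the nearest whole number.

about 1669 cases

Let p₁ = 0.191, p₀ = 0.0271.
PN = (p₁ − p₀)/p₁ = (0.191 − 0.0271) / 0.191 ≈ 0.85812.
Attributable cases ≈ PN × (exposed cases) = 0.85812 × 1945 ≈ 1669.03.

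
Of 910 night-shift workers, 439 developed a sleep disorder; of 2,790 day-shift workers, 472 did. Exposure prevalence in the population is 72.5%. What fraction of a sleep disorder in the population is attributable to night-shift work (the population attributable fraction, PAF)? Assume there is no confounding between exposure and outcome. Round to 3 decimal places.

p₁ = P(outcome | exposed) = 439/910 = 0.48242
p₀ = P(outcome | unexposed) = 472/2790 = 0.16918
Overall risk P(Y=1) = π·p₁ + (1−π)·p₀ = 0.725×0.48242 + 0.275×0.16918 = 0.39628.
Under exogeneity, PAF = [P(Y=1) − p₀] / P(Y=1).
PAF = (0.39628 − 0.16918) / 0.39628 ≈ 0.5731

PAF ≈ 0.573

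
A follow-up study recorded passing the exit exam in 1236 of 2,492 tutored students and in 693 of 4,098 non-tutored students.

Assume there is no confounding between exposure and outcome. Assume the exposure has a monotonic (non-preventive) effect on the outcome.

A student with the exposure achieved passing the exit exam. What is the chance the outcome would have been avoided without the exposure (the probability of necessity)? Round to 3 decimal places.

PN ≈ 0.659

p₁ = P(outcome | exposed) = 1236/2492 = 0.49599
p₀ = P(outcome | unexposed) = 693/4098 = 0.16911
Under exogeneity and monotonicity, PN = (p₁ − p₀) / p₁.
PN = (0.49599 − 0.16911) / 0.49599 = 0.32688 / 0.49599 ≈ 0.6590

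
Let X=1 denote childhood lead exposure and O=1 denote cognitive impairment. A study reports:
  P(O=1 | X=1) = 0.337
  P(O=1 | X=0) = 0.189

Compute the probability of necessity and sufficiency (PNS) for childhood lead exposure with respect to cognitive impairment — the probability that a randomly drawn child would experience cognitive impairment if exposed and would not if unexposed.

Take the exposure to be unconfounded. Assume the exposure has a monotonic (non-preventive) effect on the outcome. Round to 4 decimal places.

PNS ≈ 0.1480

Let p₁ = 0.337, p₀ = 0.189.
Under exogeneity and monotonicity, PNS = p₁ − p₀.
PNS = 0.337 − 0.189 = 0.148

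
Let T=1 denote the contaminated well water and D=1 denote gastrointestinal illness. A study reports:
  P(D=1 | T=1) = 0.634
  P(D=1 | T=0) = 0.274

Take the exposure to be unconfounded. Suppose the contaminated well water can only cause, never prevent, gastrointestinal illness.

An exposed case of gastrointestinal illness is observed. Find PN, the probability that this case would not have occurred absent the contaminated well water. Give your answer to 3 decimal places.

Let p₁ = 0.634, p₀ = 0.274.
Under exogeneity and monotonicity, PN = (p₁ − p₀) / p₁.
PN = (0.634 − 0.274) / 0.634 = 0.36 / 0.634 ≈ 0.5678

PN ≈ 0.568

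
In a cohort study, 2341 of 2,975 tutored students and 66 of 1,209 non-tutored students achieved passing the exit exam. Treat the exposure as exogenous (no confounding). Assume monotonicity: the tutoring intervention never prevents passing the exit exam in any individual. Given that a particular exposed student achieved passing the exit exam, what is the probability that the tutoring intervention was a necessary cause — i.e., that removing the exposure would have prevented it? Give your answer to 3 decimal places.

p₁ = P(outcome | exposed) = 2341/2975 = 0.78689
p₀ = P(outcome | unexposed) = 66/1209 = 0.054591
Under exogeneity and monotonicity, PN = (p₁ − p₀) / p₁.
PN = (0.78689 − 0.054591) / 0.78689 = 0.7323 / 0.78689 ≈ 0.9306

PN ≈ 0.931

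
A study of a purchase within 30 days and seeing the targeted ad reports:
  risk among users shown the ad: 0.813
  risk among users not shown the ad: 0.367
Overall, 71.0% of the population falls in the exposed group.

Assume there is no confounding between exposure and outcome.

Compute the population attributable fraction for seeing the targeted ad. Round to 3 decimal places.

PAF ≈ 0.463

Let p₁ = 0.813, p₀ = 0.367.
Overall risk P(Y=1) = π·p₁ + (1−π)·p₀ = 0.71×0.813 + 0.29×0.367 = 0.68366.
Under exogeneity, PAF = [P(Y=1) − p₀] / P(Y=1).
PAF = (0.68366 − 0.367) / 0.68366 ≈ 0.4632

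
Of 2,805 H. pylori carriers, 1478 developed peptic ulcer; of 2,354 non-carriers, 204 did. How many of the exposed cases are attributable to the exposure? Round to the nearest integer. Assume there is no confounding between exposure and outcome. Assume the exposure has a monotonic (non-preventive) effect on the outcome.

about 1235 cases

p₁ = P(outcome | exposed) = 1478/2805 = 0.52692
p₀ = P(outcome | unexposed) = 204/2354 = 0.086661
PN = (p₁ − p₀)/p₁ = (0.52692 − 0.086661) / 0.52692 ≈ 0.83553.
Attributable cases ≈ PN × (exposed cases) = 0.83553 × 1478 ≈ 1234.92.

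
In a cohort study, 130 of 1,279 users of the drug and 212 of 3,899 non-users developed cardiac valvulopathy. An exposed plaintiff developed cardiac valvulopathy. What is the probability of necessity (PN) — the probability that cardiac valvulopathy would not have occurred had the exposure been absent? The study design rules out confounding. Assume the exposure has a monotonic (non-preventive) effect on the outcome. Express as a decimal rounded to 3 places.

PN ≈ 0.465

p₁ = P(outcome | exposed) = 130/1279 = 0.10164
p₀ = P(outcome | unexposed) = 212/3899 = 0.054373
Under exogeneity and monotonicity, PN = (p₁ − p₀) / p₁.
PN = (0.10164 − 0.054373) / 0.10164 = 0.047269 / 0.10164 ≈ 0.4651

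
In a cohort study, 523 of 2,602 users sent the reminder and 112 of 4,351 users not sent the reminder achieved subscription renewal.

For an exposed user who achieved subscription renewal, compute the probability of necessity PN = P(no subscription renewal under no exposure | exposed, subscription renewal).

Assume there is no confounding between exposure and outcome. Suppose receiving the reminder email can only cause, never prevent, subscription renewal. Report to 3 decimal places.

PN ≈ 0.872

p₁ = P(outcome | exposed) = 523/2602 = 0.201
p₀ = P(outcome | unexposed) = 112/4351 = 0.025741
Under exogeneity and monotonicity, PN = (p₁ − p₀) / p₁.
PN = (0.201 − 0.025741) / 0.201 = 0.17526 / 0.201 ≈ 0.8719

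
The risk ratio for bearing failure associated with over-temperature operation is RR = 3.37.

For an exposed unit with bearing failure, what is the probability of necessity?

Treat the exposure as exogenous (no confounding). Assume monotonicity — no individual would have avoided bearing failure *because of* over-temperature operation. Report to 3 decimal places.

PN ≈ 0.703

Under exogeneity and monotonicity, PN = (RR − 1) / RR = 1 − 1/RR.
PN = (3.37 − 1) / 3.37 = 2.37 / 3.37 ≈ 0.7033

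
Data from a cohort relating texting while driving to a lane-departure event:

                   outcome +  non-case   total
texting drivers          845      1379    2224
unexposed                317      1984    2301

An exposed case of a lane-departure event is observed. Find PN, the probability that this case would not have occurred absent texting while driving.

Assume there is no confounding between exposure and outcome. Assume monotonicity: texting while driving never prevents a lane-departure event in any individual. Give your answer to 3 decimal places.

p₁ = P(outcome | exposed) = 845/2224 = 0.37995
p₀ = P(outcome | unexposed) = 317/2301 = 0.13777
Under exogeneity and monotonicity, PN = (p₁ − p₀)/p₁.
PN = (0.37995 − 0.13777) / 0.37995 ≈ 0.6374

PN ≈ 0.637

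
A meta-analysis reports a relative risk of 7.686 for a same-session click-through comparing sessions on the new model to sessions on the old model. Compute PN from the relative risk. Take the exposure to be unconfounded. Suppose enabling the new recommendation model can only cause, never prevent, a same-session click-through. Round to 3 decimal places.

Under exogeneity and monotonicity, PN = (RR − 1) / RR = 1 − 1/RR.
PN = (7.686 − 1) / 7.686 = 6.686 / 7.686 ≈ 0.8699

PN ≈ 0.870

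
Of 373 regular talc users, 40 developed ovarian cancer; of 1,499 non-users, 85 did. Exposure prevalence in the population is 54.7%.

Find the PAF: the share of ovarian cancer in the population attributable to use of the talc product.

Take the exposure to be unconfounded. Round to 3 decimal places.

p₁ = P(outcome | exposed) = 40/373 = 0.10724
p₀ = P(outcome | unexposed) = 85/1499 = 0.056704
Overall risk P(Y=1) = π·p₁ + (1−π)·p₀ = 0.547×0.10724 + 0.453×0.056704 = 0.084347.
Under exogeneity, PAF = [P(Y=1) − p₀] / P(Y=1).
PAF = (0.084347 − 0.056704) / 0.084347 ≈ 0.3277

PAF ≈ 0.328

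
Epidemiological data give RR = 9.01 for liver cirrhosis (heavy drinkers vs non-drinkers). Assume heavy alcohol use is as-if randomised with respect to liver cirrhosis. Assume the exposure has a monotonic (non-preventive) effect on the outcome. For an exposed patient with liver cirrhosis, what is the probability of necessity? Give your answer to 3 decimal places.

PN ≈ 0.889

Under exogeneity and monotonicity, PN = (RR − 1) / RR = 1 − 1/RR.
PN = (9.01 − 1) / 9.01 = 8.01 / 9.01 ≈ 0.8890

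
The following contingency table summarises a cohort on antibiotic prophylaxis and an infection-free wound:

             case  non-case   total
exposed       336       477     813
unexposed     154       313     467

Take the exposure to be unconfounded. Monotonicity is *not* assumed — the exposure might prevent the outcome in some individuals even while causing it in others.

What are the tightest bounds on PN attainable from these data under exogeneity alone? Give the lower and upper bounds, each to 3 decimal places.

0.202 ≤ PN ≤ 1.000

p₁ = P(outcome | exposed) = 336/813 = 0.41328
p₀ = P(outcome | unexposed) = 154/467 = 0.32976
Under exogeneity alone the bounds on PN are max{0,(p₁−p₀)/p₁} ≤ PN ≤ min{1,(1−p₀)/p₁}.
  lower = (p₁ − p₀)/p₁ = 0.08352 / 0.41328 ≈ 0.2021
  upper = min{1, (1 − p₀)/p₁} = 0.67024 / 0.41328 ≈ 1.6217 → capped at 1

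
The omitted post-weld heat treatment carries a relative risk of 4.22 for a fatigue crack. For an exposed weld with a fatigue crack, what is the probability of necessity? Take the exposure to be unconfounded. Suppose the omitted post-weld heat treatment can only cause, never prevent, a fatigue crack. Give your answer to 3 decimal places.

PN ≈ 0.763

Under exogeneity and monotonicity, PN = (RR − 1) / RR = 1 − 1/RR.
PN = (4.22 − 1) / 4.22 = 3.22 / 4.22 ≈ 0.7630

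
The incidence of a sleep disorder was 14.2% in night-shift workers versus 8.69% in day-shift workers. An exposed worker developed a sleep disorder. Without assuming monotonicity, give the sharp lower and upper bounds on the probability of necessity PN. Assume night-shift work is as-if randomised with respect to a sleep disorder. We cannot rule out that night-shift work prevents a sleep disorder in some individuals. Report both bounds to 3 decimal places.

p₁ = 0.142, p₀ = 0.0869.
Under exogeneity alone the bounds on PN are max{0,(p₁−p₀)/p₁} ≤ PN ≤ min{1,(1−p₀)/p₁}.
  lower = (p₁ − p₀)/p₁ = 0.0551 / 0.142 ≈ 0.3880
  upper = min{1, (1 − p₀)/p₁} = 0.9131 / 0.142 ≈ 6.4303 → capped at 1

0.388 ≤ PN ≤ 1.000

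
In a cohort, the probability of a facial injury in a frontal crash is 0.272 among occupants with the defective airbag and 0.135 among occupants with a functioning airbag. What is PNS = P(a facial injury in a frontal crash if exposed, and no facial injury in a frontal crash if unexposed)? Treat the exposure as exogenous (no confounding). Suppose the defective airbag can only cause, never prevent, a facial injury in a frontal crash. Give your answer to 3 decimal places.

Let p₁ = 0.272, p₀ = 0.135.
Under exogeneity and monotonicity, PNS = p₁ − p₀.
PNS = 0.272 − 0.135 = 0.137

PNS ≈ 0.137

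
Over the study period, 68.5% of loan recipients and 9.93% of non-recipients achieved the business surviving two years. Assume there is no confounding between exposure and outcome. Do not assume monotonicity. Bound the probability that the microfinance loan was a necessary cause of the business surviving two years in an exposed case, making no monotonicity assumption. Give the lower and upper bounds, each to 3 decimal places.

p₁ = 0.685, p₀ = 0.0993.
Under exogeneity alone the bounds on PN are max{0,(p₁−p₀)/p₁} ≤ PN ≤ min{1,(1−p₀)/p₁}.
  lower = (p₁ − p₀)/p₁ = 0.5857 / 0.685 ≈ 0.8550
  upper = min{1, (1 − p₀)/p₁} = 0.9007 / 0.685 ≈ 1.3149 → capped at 1

0.855 ≤ PN ≤ 1.000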